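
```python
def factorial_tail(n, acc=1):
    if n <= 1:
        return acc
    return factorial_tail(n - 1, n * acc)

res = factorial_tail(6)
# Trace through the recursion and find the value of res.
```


factorial_tail(6, 1)
= factorial_tail(5, 6 * 1) = factorial_tail(5, 6)
= factorial_tail(4, 5 * 6) = factorial_tail(4, 30)
= factorial_tail(3, 4 * 30) = factorial_tail(3, 120)
= factorial_tail(2, 3 * 120) = factorial_tail(2, 360)
= factorial_tail(1, 2 * 360) = factorial_tail(1, 720)
n <= 1, return acc = 720


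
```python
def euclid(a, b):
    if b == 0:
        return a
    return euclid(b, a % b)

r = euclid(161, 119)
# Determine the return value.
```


euclid(161, 119)
= euclid(119, 161 % 119) = euclid(119, 42)
= euclid(42, 119 % 42) = euclid(42, 35)
= euclid(35, 42 % 35) = euclid(35, 7)
= euclid(7, 35 % 7) = euclid(7, 0)
b == 0, return a = 7


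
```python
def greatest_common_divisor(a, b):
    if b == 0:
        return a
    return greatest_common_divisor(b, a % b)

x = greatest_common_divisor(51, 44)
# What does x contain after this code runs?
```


greatest_common_divisor(51, 44)
= greatest_common_divisor(44, 51 % 44) = greatest_common_divisor(44, 7)
= greatest_common_divisor(7, 44 % 7) = greatest_common_divisor(7, 2)
= greatest_common_divisor(2, 7 % 2) = greatest_common_divisor(2, 1)
= greatest_common_divisor(1, 2 % 1) = greatest_common_divisor(1, 0)
b == 0, return a = 1


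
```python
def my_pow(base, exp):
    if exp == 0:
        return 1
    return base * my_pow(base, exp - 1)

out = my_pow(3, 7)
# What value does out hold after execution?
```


my_pow(3, 7)
= 3 * my_pow(3, 6)
= 3 * 3 * my_pow(3, 5)
= 3 * 3 * 3 * my_pow(3, 4)
= 3 * 3 * 3 * 3 * my_pow(3, 3)
= 3 * 3 * 3 * 3 * 3 * my_pow(3, 2)
= 3 * 3 * 3 * 3 * 3 * 3 * my_pow(3, 1)
= 3 * 3 * 3 * 3 * 3 * 3 * 3 * my_pow(3, 0)
= 3 * 3 * 3 * 3 * 3 * 3 * 3 * 1
= 2187


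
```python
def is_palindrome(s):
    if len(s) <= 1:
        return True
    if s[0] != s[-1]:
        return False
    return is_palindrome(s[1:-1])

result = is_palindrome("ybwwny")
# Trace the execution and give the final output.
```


is_palindrome("ybwwny")
"ybwwny": s[0]='y' == s[-1]='y' -> is_palindrome("bwwn")
"bwwn": s[0]='b' != s[-1]='n' -> False
= False


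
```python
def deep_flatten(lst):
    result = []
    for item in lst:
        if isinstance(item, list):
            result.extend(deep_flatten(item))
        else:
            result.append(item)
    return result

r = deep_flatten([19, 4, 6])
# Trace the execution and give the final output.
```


deep_flatten([19, 4, 6])
Processing each element:
  19 is not a list -> append 19
  4 is not a list -> append 4
  6 is not a list -> append 6
= [19, 4, 6]


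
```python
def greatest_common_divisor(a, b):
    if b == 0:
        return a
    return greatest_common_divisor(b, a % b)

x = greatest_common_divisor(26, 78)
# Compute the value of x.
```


greatest_common_divisor(26, 78)
= greatest_common_divisor(78, 26 % 78) = greatest_common_divisor(78, 26)
= greatest_common_divisor(26, 78 % 26) = greatest_common_divisor(26, 0)
b == 0, return a = 26


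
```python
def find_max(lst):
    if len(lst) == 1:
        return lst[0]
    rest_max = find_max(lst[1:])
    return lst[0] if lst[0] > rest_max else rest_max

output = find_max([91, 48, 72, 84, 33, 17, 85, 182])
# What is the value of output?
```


find_max([91, 48, 72, 84, 33, 17, 85, 182])
= compare 91 with find_max([48, 72, 84, 33, 17, 85, 182])
= compare 48 with find_max([72, 84, 33, 17, 85, 182])
= compare 72 with find_max([84, 33, 17, 85, 182])
= compare 84 with find_max([33, 17, 85, 182])
= compare 33 with find_max([17, 85, 182])
= compare 17 with find_max([85, 182])
= compare 85 with find_max([182])
Base: find_max([182]) = 182
compare 85 with 182: max = 182
compare 17 with 182: max = 182
compare 33 with 182: max = 182
compare 84 with 182: max = 182
compare 72 with 182: max = 182
compare 48 with 182: max = 182
compare 91 with 182: max = 182
= 182


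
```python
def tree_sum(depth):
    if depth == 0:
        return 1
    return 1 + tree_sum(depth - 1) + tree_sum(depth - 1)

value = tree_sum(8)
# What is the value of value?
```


tree_sum(8)
= 1 + tree_sum(7) + tree_sum(7)
= 1 + 2 * tree_sum(7)
tree_sum(k) = 2^(k+1) - 1
tree_sum(0) = 1
tree_sum(1) = 3
tree_sum(2) = 7
tree_sum(3) = 15
tree_sum(4) = 31
tree_sum(8) = 2^9 - 1 = 511


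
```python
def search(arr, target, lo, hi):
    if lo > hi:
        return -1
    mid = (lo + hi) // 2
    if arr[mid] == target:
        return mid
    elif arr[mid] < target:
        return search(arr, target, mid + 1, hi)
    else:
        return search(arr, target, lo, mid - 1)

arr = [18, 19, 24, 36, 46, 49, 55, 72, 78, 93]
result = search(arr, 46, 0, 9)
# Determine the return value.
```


search(arr, 46, 0, 9)
lo=0, hi=9, mid=4, arr[mid]=46
arr[4] == 46, found at index 4
= 4


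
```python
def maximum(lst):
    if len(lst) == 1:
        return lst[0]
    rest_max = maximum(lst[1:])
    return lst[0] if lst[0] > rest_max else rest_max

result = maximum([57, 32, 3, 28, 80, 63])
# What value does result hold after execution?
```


maximum([57, 32, 3, 28, 80, 63])
= compare 57 with maximum([32, 3, 28, 80, 63])
= compare 32 with maximum([3, 28, 80, 63])
= compare 3 with maximum([28, 80, 63])
= compare 28 with maximum([80, 63])
= compare 80 with maximum([63])
Base: maximum([63]) = 63
compare 80 with 63: max = 80
compare 28 with 80: max = 80
compare 3 with 80: max = 80
compare 32 with 80: max = 80
compare 57 with 80: max = 80
= 80


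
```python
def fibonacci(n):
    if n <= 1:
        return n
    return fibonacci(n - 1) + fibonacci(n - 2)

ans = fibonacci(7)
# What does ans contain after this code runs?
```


fibonacci(7)
= fibonacci(6) + fibonacci(5)
= (fibonacci(5) + fibonacci(4)) + fibonacci(5)
Computing bottom-up: fibonacci(0)=0, fibonacci(1)=1, fibonacci(2)=1, fibonacci(3)=2, fibonacci(4)=3, fibonacci(5)=5, fibonacci(6)=8, fibonacci(7)=13
= 13


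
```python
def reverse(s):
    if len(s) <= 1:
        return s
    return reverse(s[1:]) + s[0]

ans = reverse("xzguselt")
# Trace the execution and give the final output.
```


reverse("xzguselt")
= reverse("zguselt") + "x"
= reverse("guselt") + "z" + "x"
= reverse("uselt") + "g" + "z" + "x"
= reverse("selt") + "u" + "g" + "z" + "x"
= reverse("elt") + "s" + "u" + "g" + "z" + "x"
= reverse("lt") + "e" + "s" + "u" + "g" + "z" + "x"
= reverse("t") + "l" + "e" + "s" + "u" + "g" + "z" + "x"
= "t" + "l" + "e" + "s" + "u" + "g" + "z" + "x"
= "tlesugzx"


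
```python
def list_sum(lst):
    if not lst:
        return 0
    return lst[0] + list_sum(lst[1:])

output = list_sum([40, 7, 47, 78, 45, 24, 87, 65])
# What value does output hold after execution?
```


list_sum([40, 7, 47, 78, 45, 24, 87, 65])
= 40 + list_sum([7, 47, 78, 45, 24, 87, 65])
= 40 + 7 + list_sum([47, 78, 45, 24, 87, 65])
= 40 + 7 + 47 + list_sum([78, 45, 24, 87, 65])
= 40 + 7 + 47 + 78 + list_sum([45, 24, 87, 65])
= 40 + 7 + 47 + 78 + 45 + list_sum([24, 87, 65])
= 40 + 7 + 47 + 78 + 45 + 24 + list_sum([87, 65])
= 40 + 7 + 47 + 78 + 45 + 24 + 87 + list_sum([65])
= 40 + 7 + 47 + 78 + 45 + 24 + 87 + 65 + list_sum([])
= 40 + 7 + 47 + 78 + 45 + 24 + 87 + 65 + 0
= 393


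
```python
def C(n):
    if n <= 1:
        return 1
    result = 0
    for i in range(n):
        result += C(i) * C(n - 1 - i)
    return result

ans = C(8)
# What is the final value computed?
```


C(8)
= sum of C(i) * C(8-1-i) for i in 0..7
First compute sub-values bottom-up:
  C(0) = 1, C(1) = 1
  C(2) = 1*1 + 1*1 = 2
  C(3) = 1*2 + 1*1 + 2*1 = 5
  C(4) = 1*5 + 1*2 + 2*1 + 5*1 = 14
  C(5) = 1*14 + 1*5 + 2*2 + 5*1 + 14*1 = 42
  C(6) = 1*42 + 1*14 + 2*5 + 5*2 + 14*1 + 42*1 = 132
  C(7) = 1*132 + 1*42 + 2*14 + 5*5 + 14*2 + 42*1 + 132*1 = 429
Now C(8):
  C(0)*C(7) = 1*429 = 429
  C(1)*C(6) = 1*132 = 132
  C(2)*C(5) = 2*42 = 84
  C(3)*C(4) = 5*14 = 70
  C(4)*C(3) = 14*5 = 70
  C(5)*C(2) = 42*2 = 84
  C(6)*C(1) = 132*1 = 132
  C(7)*C(0) = 429*1 = 429
= 429 + 132 + 84 + 70 + 70 + 84 + 132 + 429
= 1430


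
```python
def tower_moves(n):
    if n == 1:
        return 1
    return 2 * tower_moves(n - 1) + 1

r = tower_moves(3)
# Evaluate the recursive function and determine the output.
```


tower_moves(3)
= 2 * tower_moves(2) + 1
= 2 * (2 * tower_moves(1) + 1) + 1
Now compute bottom-up:
tower_moves(1) = 1
tower_moves(2) = 2 * 1 + 1 = 3
tower_moves(3) = 2 * 3 + 1 = 7
= 7


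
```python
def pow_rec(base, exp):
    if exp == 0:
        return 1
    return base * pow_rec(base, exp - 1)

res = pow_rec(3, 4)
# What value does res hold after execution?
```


pow_rec(3, 4)
= 3 * pow_rec(3, 3)
= 3 * 3 * pow_rec(3, 2)
= 3 * 3 * 3 * pow_rec(3, 1)
= 3 * 3 * 3 * 3 * pow_rec(3, 0)
= 3 * 3 * 3 * 3 * 1
= 81


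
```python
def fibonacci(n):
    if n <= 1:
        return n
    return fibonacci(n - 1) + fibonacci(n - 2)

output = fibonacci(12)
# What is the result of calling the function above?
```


fibonacci(12)
= fibonacci(11) + fibonacci(10)
= (fibonacci(10) + fibonacci(9)) + fibonacci(10)
Computing bottom-up: fibonacci(0)=0, fibonacci(1)=1, fibonacci(2)=1, fibonacci(3)=2, fibonacci(4)=3, fibonacci(5)=5, fibonacci(6)=8, fibonacci(7)=13, fibonacci(8)=21, fibonacci(9)=34, fibonacci(10)=55, fibonacci(11)=89, fibonacci(12)=144
= 144


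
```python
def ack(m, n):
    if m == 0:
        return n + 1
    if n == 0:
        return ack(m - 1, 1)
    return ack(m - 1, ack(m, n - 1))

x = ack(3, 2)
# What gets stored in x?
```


ack(3, 2)
= ack(2, ack(3, 1))
First compute ack(3, 1) = 13
= ack(2, 13)
= 29


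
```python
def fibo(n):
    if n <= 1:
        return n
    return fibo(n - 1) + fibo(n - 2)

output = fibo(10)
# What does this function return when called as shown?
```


fibo(10)
= fibo(9) + fibo(8)
= (fibo(8) + fibo(7)) + fibo(8)
Computing bottom-up: fibo(0)=0, fibo(1)=1, fibo(2)=1, fibo(3)=2, fibo(4)=3, fibo(5)=5, fibo(6)=8, fibo(7)=13, fibo(8)=21, fibo(9)=34, fibo(10)=55
= 55


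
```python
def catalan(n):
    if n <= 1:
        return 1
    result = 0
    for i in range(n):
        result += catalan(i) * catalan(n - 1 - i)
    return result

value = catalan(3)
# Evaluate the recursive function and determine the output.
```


catalan(3)
= sum of catalan(i) * catalan(3-1-i) for i in 0..2
First compute sub-values bottom-up:
  catalan(0) = 1, catalan(1) = 1
  catalan(2) = 1*1 + 1*1 = 2
Now catalan(3):
  catalan(0)*catalan(2) = 1*2 = 2
  catalan(1)*catalan(1) = 1*1 = 1
  catalan(2)*catalan(0) = 2*1 = 2
= 2 + 1 + 2
= 5


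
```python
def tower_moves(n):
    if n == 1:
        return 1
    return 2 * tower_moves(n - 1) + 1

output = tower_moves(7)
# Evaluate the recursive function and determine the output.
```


tower_moves(7)
= 2 * tower_moves(6) + 1
= 2 * (2 * tower_moves(5) + 1) + 1
= 2 * (2 * (2 * tower_moves(4) + 1) + 1) + 1
= 2 * (2 * (2 * (2 * tower_moves(3) + 1) + 1) + 1) + 1
= 2 * (2 * (2 * (2 * (2 * tower_moves(2) + 1) + 1) + 1) + 1) + 1
= 2 * (2 * (2 * (2 * (2 * (2 * tower_moves(1) + 1) + 1) + 1) + 1) + 1) + 1
Now compute bottom-up:
tower_moves(1) = 1
tower_moves(2) = 2 * 1 + 1 = 3
tower_moves(3) = 2 * 3 + 1 = 7
tower_moves(4) = 2 * 7 + 1 = 15
tower_moves(5) = 2 * 15 + 1 = 31
tower_moves(6) = 2 * 31 + 1 = 63
tower_moves(7) = 2 * 63 + 1 = 127
= 127


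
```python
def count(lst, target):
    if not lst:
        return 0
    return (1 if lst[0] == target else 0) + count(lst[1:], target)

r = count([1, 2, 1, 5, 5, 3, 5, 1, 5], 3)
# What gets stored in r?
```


count([1, 2, 1, 5, 5, 3, 5, 1, 5], 3)
lst[0]=1 != 3: 0 + count([2, 1, 5, 5, 3, 5, 1, 5], 3)
lst[0]=2 != 3: 0 + count([1, 5, 5, 3, 5, 1, 5], 3)
lst[0]=1 != 3: 0 + count([5, 5, 3, 5, 1, 5], 3)
lst[0]=5 != 3: 0 + count([5, 3, 5, 1, 5], 3)
lst[0]=5 != 3: 0 + count([3, 5, 1, 5], 3)
lst[0]=3 == 3: 1 + count([5, 1, 5], 3)
lst[0]=5 != 3: 0 + count([1, 5], 3)
lst[0]=1 != 3: 0 + count([5], 3)
lst[0]=5 != 3: 0 + count([], 3)
= 1


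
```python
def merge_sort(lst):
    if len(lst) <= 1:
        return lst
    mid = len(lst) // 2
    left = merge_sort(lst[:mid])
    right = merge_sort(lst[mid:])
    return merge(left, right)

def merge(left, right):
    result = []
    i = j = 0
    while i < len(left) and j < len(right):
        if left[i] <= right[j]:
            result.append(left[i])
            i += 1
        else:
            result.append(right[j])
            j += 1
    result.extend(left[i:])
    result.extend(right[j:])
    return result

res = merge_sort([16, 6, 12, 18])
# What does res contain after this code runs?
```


merge_sort([16, 6, 12, 18])
Split into [16, 6] and [12, 18]
Left sorted: [6, 16]
Right sorted: [12, 18]
Merge [6, 16] and [12, 18]
= [6, 12, 16, 18]


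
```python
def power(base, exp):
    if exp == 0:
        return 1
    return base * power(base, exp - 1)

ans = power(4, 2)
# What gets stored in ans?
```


power(4, 2)
= 4 * power(4, 1)
= 4 * 4 * power(4, 0)
= 4 * 4 * 1
= 16


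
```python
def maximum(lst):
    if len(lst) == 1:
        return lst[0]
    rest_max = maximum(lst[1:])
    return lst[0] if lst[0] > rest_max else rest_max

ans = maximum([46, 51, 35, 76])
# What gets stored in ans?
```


maximum([46, 51, 35, 76])
= compare 46 with maximum([51, 35, 76])
= compare 51 with maximum([35, 76])
= compare 35 with maximum([76])
Base: maximum([76]) = 76
compare 35 with 76: max = 76
compare 51 with 76: max = 76
compare 46 with 76: max = 76
= 76


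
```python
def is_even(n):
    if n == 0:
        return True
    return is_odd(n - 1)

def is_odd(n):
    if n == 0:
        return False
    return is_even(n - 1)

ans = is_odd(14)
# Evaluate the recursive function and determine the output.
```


is_odd(14)
= is_even(13)
= is_odd(12)
= is_even(11)
= is_odd(10)
= is_even(9)
= is_odd(8)
= is_even(7)
= is_odd(6)
= is_even(5)
= is_odd(4)
= is_even(3)
= is_odd(2)
= is_even(1)
= is_odd(0)
n == 0: return False
= False


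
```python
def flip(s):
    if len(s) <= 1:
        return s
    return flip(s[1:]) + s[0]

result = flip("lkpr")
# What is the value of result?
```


flip("lkpr")
= flip("kpr") + "l"
= flip("pr") + "k" + "l"
= flip("r") + "p" + "k" + "l"
= "r" + "p" + "k" + "l"
= "rpkl"


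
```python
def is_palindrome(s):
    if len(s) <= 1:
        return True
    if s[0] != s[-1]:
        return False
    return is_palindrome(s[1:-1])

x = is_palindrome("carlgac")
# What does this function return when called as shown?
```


is_palindrome("carlgac")
"carlgac": s[0]='c' == s[-1]='c' -> is_palindrome("arlga")
"arlga": s[0]='a' == s[-1]='a' -> is_palindrome("rlg")
"rlg": s[0]='r' != s[-1]='g' -> False
= False


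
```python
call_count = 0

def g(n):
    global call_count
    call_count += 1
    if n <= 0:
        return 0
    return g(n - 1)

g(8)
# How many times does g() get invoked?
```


g(8) calls g(7) calls ... calls g(0)
Total calls: 8 + 1 (for base case) = 9


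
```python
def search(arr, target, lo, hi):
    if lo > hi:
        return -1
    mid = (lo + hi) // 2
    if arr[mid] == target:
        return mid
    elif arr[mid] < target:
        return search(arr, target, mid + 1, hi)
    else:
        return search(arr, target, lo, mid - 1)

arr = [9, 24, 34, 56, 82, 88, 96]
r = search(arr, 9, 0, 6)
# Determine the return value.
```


search(arr, 9, 0, 6)
lo=0, hi=6, mid=3, arr[mid]=56
56 > 9, search left half
lo=0, hi=2, mid=1, arr[mid]=24
24 > 9, search left half
lo=0, hi=0, mid=0, arr[mid]=9
arr[0] == 9, found at index 0
= 0


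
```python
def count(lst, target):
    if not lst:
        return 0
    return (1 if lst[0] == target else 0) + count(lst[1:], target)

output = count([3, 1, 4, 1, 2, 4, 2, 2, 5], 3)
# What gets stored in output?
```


count([3, 1, 4, 1, 2, 4, 2, 2, 5], 3)
lst[0]=3 == 3: 1 + count([1, 4, 1, 2, 4, 2, 2, 5], 3)
lst[0]=1 != 3: 0 + count([4, 1, 2, 4, 2, 2, 5], 3)
lst[0]=4 != 3: 0 + count([1, 2, 4, 2, 2, 5], 3)
lst[0]=1 != 3: 0 + count([2, 4, 2, 2, 5], 3)
lst[0]=2 != 3: 0 + count([4, 2, 2, 5], 3)
lst[0]=4 != 3: 0 + count([2, 2, 5], 3)
lst[0]=2 != 3: 0 + count([2, 5], 3)
lst[0]=2 != 3: 0 + count([5], 3)
lst[0]=5 != 3: 0 + count([], 3)
= 1


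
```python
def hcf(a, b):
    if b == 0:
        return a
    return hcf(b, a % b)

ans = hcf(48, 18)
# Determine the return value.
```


hcf(48, 18)
= hcf(18, 48 % 18) = hcf(18, 12)
= hcf(12, 18 % 12) = hcf(12, 6)
= hcf(6, 12 % 6) = hcf(6, 0)
b == 0, return a = 6


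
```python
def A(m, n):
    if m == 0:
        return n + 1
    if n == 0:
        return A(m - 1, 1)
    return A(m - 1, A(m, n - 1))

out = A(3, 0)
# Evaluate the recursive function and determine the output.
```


A(3, 0)
n == 0: return A(2, 1)
= A(2, 1) = 5
= 5


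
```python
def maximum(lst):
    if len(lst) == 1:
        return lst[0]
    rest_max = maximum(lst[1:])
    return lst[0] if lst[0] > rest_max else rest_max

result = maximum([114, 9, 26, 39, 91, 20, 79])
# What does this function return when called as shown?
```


maximum([114, 9, 26, 39, 91, 20, 79])
= compare 114 with maximum([9, 26, 39, 91, 20, 79])
= compare 9 with maximum([26, 39, 91, 20, 79])
= compare 26 with maximum([39, 91, 20, 79])
= compare 39 with maximum([91, 20, 79])
= compare 91 with maximum([20, 79])
= compare 20 with maximum([79])
Base: maximum([79]) = 79
compare 20 with 79: max = 79
compare 91 with 79: max = 91
compare 39 with 91: max = 91
compare 26 with 91: max = 91
compare 9 with 91: max = 91
compare 114 with 91: max = 114
= 114


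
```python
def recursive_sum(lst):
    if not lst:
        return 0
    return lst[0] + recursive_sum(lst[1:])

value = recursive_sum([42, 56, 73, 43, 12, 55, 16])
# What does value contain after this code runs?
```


recursive_sum([42, 56, 73, 43, 12, 55, 16])
= 42 + recursive_sum([56, 73, 43, 12, 55, 16])
= 42 + 56 + recursive_sum([73, 43, 12, 55, 16])
= 42 + 56 + 73 + recursive_sum([43, 12, 55, 16])
= 42 + 56 + 73 + 43 + recursive_sum([12, 55, 16])
= 42 + 56 + 73 + 43 + 12 + recursive_sum([55, 16])
= 42 + 56 + 73 + 43 + 12 + 55 + recursive_sum([16])
= 42 + 56 + 73 + 43 + 12 + 55 + 16 + recursive_sum([])
= 42 + 56 + 73 + 43 + 12 + 55 + 16 + 0
= 297


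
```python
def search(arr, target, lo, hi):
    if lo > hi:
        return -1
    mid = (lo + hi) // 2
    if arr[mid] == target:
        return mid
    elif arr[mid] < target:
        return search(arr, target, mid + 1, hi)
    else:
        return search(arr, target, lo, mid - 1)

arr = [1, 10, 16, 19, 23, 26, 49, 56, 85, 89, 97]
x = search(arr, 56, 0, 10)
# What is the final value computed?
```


search(arr, 56, 0, 10)
lo=0, hi=10, mid=5, arr[mid]=26
26 < 56, search right half
lo=6, hi=10, mid=8, arr[mid]=85
85 > 56, search left half
lo=6, hi=7, mid=6, arr[mid]=49
49 < 56, search right half
lo=7, hi=7, mid=7, arr[mid]=56
arr[7] == 56, found at index 7
= 7


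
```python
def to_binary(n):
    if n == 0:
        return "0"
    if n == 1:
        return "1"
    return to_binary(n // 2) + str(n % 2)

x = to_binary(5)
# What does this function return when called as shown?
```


to_binary(5)
= to_binary(2) + "1"
= to_binary(1) + "0" + "1"
= "1" + "0" + "1"
= "101"


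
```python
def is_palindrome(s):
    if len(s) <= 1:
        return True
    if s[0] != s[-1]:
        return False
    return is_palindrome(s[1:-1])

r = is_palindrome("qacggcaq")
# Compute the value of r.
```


is_palindrome("qacggcaq")
"qacggcaq": s[0]='q' == s[-1]='q' -> is_palindrome("acggca")
"acggca": s[0]='a' == s[-1]='a' -> is_palindrome("cggc")
"cggc": s[0]='c' == s[-1]='c' -> is_palindrome("gg")
"gg": s[0]='g' == s[-1]='g' -> is_palindrome("")
"": len <= 1 -> True
= True


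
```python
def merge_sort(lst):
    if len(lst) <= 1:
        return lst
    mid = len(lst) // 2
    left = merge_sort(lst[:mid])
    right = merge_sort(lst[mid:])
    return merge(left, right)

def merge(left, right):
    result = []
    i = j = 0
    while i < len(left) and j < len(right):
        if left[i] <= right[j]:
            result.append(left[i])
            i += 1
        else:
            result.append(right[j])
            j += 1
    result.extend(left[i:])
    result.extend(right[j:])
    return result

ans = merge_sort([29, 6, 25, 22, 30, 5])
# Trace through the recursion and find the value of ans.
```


merge_sort([29, 6, 25, 22, 30, 5])
Split into [29, 6, 25] and [22, 30, 5]
Left sorted: [6, 25, 29]
Right sorted: [5, 22, 30]
Merge [6, 25, 29] and [5, 22, 30]
= [5, 6, 22, 25, 29, 30]


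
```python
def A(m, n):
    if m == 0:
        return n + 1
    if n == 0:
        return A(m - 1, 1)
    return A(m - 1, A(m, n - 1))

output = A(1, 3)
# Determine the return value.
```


A(1, 3)
= A(0, A(1, 2))
First compute A(1, 2) = 4
= A(0, 4)
= 5


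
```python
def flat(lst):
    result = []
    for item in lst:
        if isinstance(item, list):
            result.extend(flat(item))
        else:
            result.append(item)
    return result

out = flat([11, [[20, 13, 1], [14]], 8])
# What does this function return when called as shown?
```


flat([11, [[20, 13, 1], [14]], 8])
Processing each element:
  11 is not a list -> append 11
  [[20, 13, 1], [14]] is a list -> flat recursively -> [20, 13, 1, 14]
  8 is not a list -> append 8
= [11, 20, 13, 1, 14, 8]


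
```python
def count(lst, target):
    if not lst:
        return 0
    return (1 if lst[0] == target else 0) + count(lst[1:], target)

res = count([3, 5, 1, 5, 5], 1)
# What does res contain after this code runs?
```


count([3, 5, 1, 5, 5], 1)
lst[0]=3 != 1: 0 + count([5, 1, 5, 5], 1)
lst[0]=5 != 1: 0 + count([1, 5, 5], 1)
lst[0]=1 == 1: 1 + count([5, 5], 1)
lst[0]=5 != 1: 0 + count([5], 1)
lst[0]=5 != 1: 0 + count([], 1)
= 1


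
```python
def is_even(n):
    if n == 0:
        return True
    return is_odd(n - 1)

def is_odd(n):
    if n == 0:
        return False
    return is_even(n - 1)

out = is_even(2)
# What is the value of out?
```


is_even(2)
= is_odd(1)
= is_even(0)
n == 0: return True
= True


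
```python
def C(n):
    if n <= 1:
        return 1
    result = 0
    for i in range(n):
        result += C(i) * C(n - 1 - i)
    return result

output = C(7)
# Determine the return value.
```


C(7)
= sum of C(i) * C(7-1-i) for i in 0..6
First compute sub-values bottom-up:
  C(0) = 1, C(1) = 1
  C(2) = 1*1 + 1*1 = 2
  C(3) = 1*2 + 1*1 + 2*1 = 5
  C(4) = 1*5 + 1*2 + 2*1 + 5*1 = 14
  C(5) = 1*14 + 1*5 + 2*2 + 5*1 + 14*1 = 42
  C(6) = 1*42 + 1*14 + 2*5 + 5*2 + 14*1 + 42*1 = 132
Now C(7):
  C(0)*C(6) = 1*132 = 132
  C(1)*C(5) = 1*42 = 42
  C(2)*C(4) = 2*14 = 28
  C(3)*C(3) = 5*5 = 25
  C(4)*C(2) = 14*2 = 28
  C(5)*C(1) = 42*1 = 42
  C(6)*C(0) = 132*1 = 132
= 132 + 42 + 28 + 25 + 28 + 42 + 132
= 429


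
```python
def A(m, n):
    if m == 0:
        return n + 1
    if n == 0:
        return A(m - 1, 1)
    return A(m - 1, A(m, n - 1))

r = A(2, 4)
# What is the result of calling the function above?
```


A(2, 4)
= A(1, A(2, 3))
First compute A(2, 3) = 9
= A(1, 9)
= 11


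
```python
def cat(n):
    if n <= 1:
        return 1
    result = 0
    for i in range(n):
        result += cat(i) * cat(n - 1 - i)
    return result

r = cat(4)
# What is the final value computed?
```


cat(4)
= sum of cat(i) * cat(4-1-i) for i in 0..3
First compute sub-values bottom-up:
  cat(0) = 1, cat(1) = 1
  cat(2) = 1*1 + 1*1 = 2
  cat(3) = 1*2 + 1*1 + 2*1 = 5
Now cat(4):
  cat(0)*cat(3) = 1*5 = 5
  cat(1)*cat(2) = 1*2 = 2
  cat(2)*cat(1) = 2*1 = 2
  cat(3)*cat(0) = 5*1 = 5
= 5 + 2 + 2 + 5
= 14


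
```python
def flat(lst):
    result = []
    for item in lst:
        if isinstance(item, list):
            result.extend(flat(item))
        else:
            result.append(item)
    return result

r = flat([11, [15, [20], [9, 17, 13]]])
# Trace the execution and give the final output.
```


flat([11, [15, [20], [9, 17, 13]]])
Processing each element:
  11 is not a list -> append 11
  [15, [20], [9, 17, 13]] is a list -> flat recursively -> [15, 20, 9, 17, 13]
= [11, 15, 20, 9, 17, 13]


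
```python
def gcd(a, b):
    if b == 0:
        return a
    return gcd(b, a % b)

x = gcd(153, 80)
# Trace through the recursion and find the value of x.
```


gcd(153, 80)
= gcd(80, 153 % 80) = gcd(80, 73)
= gcd(73, 80 % 73) = gcd(73, 7)
= gcd(7, 73 % 7) = gcd(7, 3)
= gcd(3, 7 % 3) = gcd(3, 1)
= gcd(1, 3 % 1) = gcd(1, 0)
b == 0, return a = 1


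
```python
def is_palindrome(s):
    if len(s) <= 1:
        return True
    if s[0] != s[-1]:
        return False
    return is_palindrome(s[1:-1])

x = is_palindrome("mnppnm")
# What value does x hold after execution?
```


is_palindrome("mnppnm")
"mnppnm": s[0]='m' == s[-1]='m' -> is_palindrome("nppn")
"nppn": s[0]='n' == s[-1]='n' -> is_palindrome("pp")
"pp": s[0]='p' == s[-1]='p' -> is_palindrome("")
"": len <= 1 -> True
= True


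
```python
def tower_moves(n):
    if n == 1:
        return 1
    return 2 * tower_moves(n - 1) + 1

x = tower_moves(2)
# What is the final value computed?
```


tower_moves(2)
= 2 * tower_moves(1) + 1
Now compute bottom-up:
tower_moves(1) = 1
tower_moves(2) = 2 * 1 + 1 = 3
= 3


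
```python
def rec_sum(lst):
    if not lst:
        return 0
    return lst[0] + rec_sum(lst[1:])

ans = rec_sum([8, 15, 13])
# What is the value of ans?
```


rec_sum([8, 15, 13])
= 8 + rec_sum([15, 13])
= 8 + 15 + rec_sum([13])
= 8 + 15 + 13 + rec_sum([])
= 8 + 15 + 13 + 0
= 36


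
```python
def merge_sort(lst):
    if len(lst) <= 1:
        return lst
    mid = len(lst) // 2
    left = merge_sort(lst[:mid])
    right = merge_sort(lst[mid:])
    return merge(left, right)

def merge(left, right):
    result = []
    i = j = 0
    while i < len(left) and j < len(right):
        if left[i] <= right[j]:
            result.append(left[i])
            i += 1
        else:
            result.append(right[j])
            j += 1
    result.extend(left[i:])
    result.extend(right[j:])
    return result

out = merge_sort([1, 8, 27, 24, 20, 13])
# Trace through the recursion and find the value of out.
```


merge_sort([1, 8, 27, 24, 20, 13])
Split into [1, 8, 27] and [24, 20, 13]
Left sorted: [1, 8, 27]
Right sorted: [13, 20, 24]
Merge [1, 8, 27] and [13, 20, 24]
= [1, 8, 13, 20, 24, 27]


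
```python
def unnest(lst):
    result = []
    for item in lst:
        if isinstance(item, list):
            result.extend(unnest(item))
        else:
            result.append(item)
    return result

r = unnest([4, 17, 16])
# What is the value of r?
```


unnest([4, 17, 16])
Processing each element:
  4 is not a list -> append 4
  17 is not a list -> append 17
  16 is not a list -> append 16
= [4, 17, 16]


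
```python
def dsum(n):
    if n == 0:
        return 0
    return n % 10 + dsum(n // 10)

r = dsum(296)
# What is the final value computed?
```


dsum(296)
= 6 + dsum(29)
= 6 + 9 + dsum(2)
= 6 + 9 + 2 + dsum(0)
= 6 + 9 + 2 + 0
= 17


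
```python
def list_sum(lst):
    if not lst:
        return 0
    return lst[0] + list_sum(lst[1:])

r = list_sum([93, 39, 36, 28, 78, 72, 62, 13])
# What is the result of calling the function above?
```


list_sum([93, 39, 36, 28, 78, 72, 62, 13])
= 93 + list_sum([39, 36, 28, 78, 72, 62, 13])
= 93 + 39 + list_sum([36, 28, 78, 72, 62, 13])
= 93 + 39 + 36 + list_sum([28, 78, 72, 62, 13])
= 93 + 39 + 36 + 28 + list_sum([78, 72, 62, 13])
= 93 + 39 + 36 + 28 + 78 + list_sum([72, 62, 13])
= 93 + 39 + 36 + 28 + 78 + 72 + list_sum([62, 13])
= 93 + 39 + 36 + 28 + 78 + 72 + 62 + list_sum([13])
= 93 + 39 + 36 + 28 + 78 + 72 + 62 + 13 + list_sum([])
= 93 + 39 + 36 + 28 + 78 + 72 + 62 + 13 + 0
= 421


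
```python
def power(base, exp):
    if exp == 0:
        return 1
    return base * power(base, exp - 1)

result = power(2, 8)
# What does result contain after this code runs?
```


power(2, 8)
= 2 * power(2, 7)
= 2 * 2 * power(2, 6)
= 2 * 2 * 2 * power(2, 5)
= 2 * 2 * 2 * 2 * power(2, 4)
= 2 * 2 * 2 * 2 * 2 * power(2, 3)
= 2 * 2 * 2 * 2 * 2 * 2 * power(2, 2)
= 2 * 2 * 2 * 2 * 2 * 2 * 2 * power(2, 1)
= 2 * 2 * 2 * 2 * 2 * 2 * 2 * 2 * power(2, 0)
= 2 * 2 * 2 * 2 * 2 * 2 * 2 * 2 * 1
= 256


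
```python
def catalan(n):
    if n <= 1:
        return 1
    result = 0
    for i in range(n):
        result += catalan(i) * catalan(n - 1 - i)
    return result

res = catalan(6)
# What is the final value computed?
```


catalan(6)
= sum of catalan(i) * catalan(6-1-i) for i in 0..5
First compute sub-values bottom-up:
  catalan(0) = 1, catalan(1) = 1
  catalan(2) = 1*1 + 1*1 = 2
  catalan(3) = 1*2 + 1*1 + 2*1 = 5
  catalan(4) = 1*5 + 1*2 + 2*1 + 5*1 = 14
  catalan(5) = 1*14 + 1*5 + 2*2 + 5*1 + 14*1 = 42
Now catalan(6):
  catalan(0)*catalan(5) = 1*42 = 42
  catalan(1)*catalan(4) = 1*14 = 14
  catalan(2)*catalan(3) = 2*5 = 10
  catalan(3)*catalan(2) = 5*2 = 10
  catalan(4)*catalan(1) = 14*1 = 14
  catalan(5)*catalan(0) = 42*1 = 42
= 42 + 14 + 10 + 10 + 14 + 42
= 132


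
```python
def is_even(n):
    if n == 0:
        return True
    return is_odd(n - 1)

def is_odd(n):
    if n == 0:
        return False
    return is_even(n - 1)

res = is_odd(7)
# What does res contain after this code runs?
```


is_odd(7)
= is_even(6)
= is_odd(5)
= is_even(4)
= is_odd(3)
= is_even(2)
= is_odd(1)
= is_even(0)
n == 0: return True
= True


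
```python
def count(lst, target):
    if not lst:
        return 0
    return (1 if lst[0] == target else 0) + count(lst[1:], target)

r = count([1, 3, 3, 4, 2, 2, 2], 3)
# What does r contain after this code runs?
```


count([1, 3, 3, 4, 2, 2, 2], 3)
lst[0]=1 != 3: 0 + count([3, 3, 4, 2, 2, 2], 3)
lst[0]=3 == 3: 1 + count([3, 4, 2, 2, 2], 3)
lst[0]=3 == 3: 1 + count([4, 2, 2, 2], 3)
lst[0]=4 != 3: 0 + count([2, 2, 2], 3)
lst[0]=2 != 3: 0 + count([2, 2], 3)
lst[0]=2 != 3: 0 + count([2], 3)
lst[0]=2 != 3: 0 + count([], 3)
= 2


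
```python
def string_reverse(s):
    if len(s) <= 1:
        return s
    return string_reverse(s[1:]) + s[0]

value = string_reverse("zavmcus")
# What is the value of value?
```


string_reverse("zavmcus")
= string_reverse("avmcus") + "z"
= string_reverse("vmcus") + "a" + "z"
= string_reverse("mcus") + "v" + "a" + "z"
= string_reverse("cus") + "m" + "v" + "a" + "z"
= string_reverse("us") + "c" + "m" + "v" + "a" + "z"
= string_reverse("s") + "u" + "c" + "m" + "v" + "a" + "z"
= "s" + "u" + "c" + "m" + "v" + "a" + "z"
= "sucmvaz"


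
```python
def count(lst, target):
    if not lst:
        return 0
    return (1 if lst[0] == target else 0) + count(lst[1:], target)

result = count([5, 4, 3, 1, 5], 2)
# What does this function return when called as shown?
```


count([5, 4, 3, 1, 5], 2)
lst[0]=5 != 2: 0 + count([4, 3, 1, 5], 2)
lst[0]=4 != 2: 0 + count([3, 1, 5], 2)
lst[0]=3 != 2: 0 + count([1, 5], 2)
lst[0]=1 != 2: 0 + count([5], 2)
lst[0]=5 != 2: 0 + count([], 2)
= 0


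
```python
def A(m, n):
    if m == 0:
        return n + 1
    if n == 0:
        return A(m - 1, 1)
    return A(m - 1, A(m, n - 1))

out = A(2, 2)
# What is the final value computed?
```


A(2, 2)
= A(1, A(2, 1))
First compute A(2, 1) = 5
= A(1, 5)
= 7


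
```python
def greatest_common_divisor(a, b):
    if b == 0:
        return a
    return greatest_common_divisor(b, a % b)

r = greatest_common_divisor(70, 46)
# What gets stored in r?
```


greatest_common_divisor(70, 46)
= greatest_common_divisor(46, 70 % 46) = greatest_common_divisor(46, 24)
= greatest_common_divisor(24, 46 % 24) = greatest_common_divisor(24, 22)
= greatest_common_divisor(22, 24 % 22) = greatest_common_divisor(22, 2)
= greatest_common_divisor(2, 22 % 2) = greatest_common_divisor(2, 0)
b == 0, return a = 2


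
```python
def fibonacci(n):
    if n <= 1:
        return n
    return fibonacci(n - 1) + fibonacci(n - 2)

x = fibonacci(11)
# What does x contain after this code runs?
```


fibonacci(11)
= fibonacci(10) + fibonacci(9)
= (fibonacci(9) + fibonacci(8)) + fibonacci(9)
Computing bottom-up: fibonacci(0)=0, fibonacci(1)=1, fibonacci(2)=1, fibonacci(3)=2, fibonacci(4)=3, fibonacci(5)=5, fibonacci(6)=8, fibonacci(7)=13, fibonacci(8)=21, fibonacci(9)=34, fibonacci(10)=55, fibonacci(11)=89
= 89


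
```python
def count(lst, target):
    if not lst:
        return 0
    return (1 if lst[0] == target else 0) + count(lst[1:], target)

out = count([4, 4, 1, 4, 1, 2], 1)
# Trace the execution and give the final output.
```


count([4, 4, 1, 4, 1, 2], 1)
lst[0]=4 != 1: 0 + count([4, 1, 4, 1, 2], 1)
lst[0]=4 != 1: 0 + count([1, 4, 1, 2], 1)
lst[0]=1 == 1: 1 + count([4, 1, 2], 1)
lst[0]=4 != 1: 0 + count([1, 2], 1)
lst[0]=1 == 1: 1 + count([2], 1)
lst[0]=2 != 1: 0 + count([], 1)
= 2


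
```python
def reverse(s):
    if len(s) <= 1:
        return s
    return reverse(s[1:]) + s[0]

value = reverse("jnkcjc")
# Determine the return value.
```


reverse("jnkcjc")
= reverse("nkcjc") + "j"
= reverse("kcjc") + "n" + "j"
= reverse("cjc") + "k" + "n" + "j"
= reverse("jc") + "c" + "k" + "n" + "j"
= reverse("c") + "j" + "c" + "k" + "n" + "j"
= "c" + "j" + "c" + "k" + "n" + "j"
= "cjcknj"


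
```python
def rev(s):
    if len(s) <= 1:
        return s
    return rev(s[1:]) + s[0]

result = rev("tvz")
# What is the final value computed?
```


rev("tvz")
= rev("vz") + "t"
= rev("z") + "v" + "t"
= "z" + "v" + "t"
= "zvt"


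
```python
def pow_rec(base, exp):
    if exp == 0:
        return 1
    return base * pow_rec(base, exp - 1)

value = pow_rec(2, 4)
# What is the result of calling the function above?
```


pow_rec(2, 4)
= 2 * pow_rec(2, 3)
= 2 * 2 * pow_rec(2, 2)
= 2 * 2 * 2 * pow_rec(2, 1)
= 2 * 2 * 2 * 2 * pow_rec(2, 0)
= 2 * 2 * 2 * 2 * 1
= 16


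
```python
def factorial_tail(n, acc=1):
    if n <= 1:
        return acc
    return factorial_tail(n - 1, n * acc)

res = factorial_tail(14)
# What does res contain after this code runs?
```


factorial_tail(14, 1)
= factorial_tail(13, 14 * 1) = factorial_tail(13, 14)
= factorial_tail(12, 13 * 14) = factorial_tail(12, 182)
= factorial_tail(11, 12 * 182) = factorial_tail(11, 2184)
= factorial_tail(10, 11 * 2184) = factorial_tail(10, 24024)
= factorial_tail(9, 10 * 24024) = factorial_tail(9, 240240)
= factorial_tail(8, 9 * 240240) = factorial_tail(8, 2162160)
= factorial_tail(7, 8 * 2162160) = factorial_tail(7, 17297280)
= factorial_tail(6, 7 * 17297280) = factorial_tail(6, 121080960)
= factorial_tail(5, 6 * 121080960) = factorial_tail(5, 726485760)
= factorial_tail(4, 5 * 726485760) = factorial_tail(4, 3632428800)
= factorial_tail(3, 4 * 3632428800) = factorial_tail(3, 14529715200)
= factorial_tail(2, 3 * 14529715200) = factorial_tail(2, 43589145600)
= factorial_tail(1, 2 * 43589145600) = factorial_tail(1, 87178291200)
n <= 1, return acc = 87178291200


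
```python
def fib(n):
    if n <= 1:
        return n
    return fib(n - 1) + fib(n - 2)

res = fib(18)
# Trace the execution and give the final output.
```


fib(18)
= fib(17) + fib(16)
= (fib(16) + fib(15)) + fib(16)
Computing bottom-up: fib(0)=0, fib(1)=1, fib(2)=1, fib(3)=2, fib(4)=3, fib(5)=5, fib(6)=8, fib(7)=13, fib(8)=21, fib(9)=34, fib(10)=55, fib(11)=89, fib(12)=144, fib(13)=233, fib(14)=377, fib(15)=610, fib(16)=987, fib(17)=1597, fib(18)=2584
= 2584


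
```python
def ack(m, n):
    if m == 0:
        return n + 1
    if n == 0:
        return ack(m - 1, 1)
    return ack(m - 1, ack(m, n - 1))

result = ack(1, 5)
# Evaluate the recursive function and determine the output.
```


ack(1, 5)
= ack(0, ack(1, 4))
First compute ack(1, 4) = 6
= ack(0, 6)
= 7


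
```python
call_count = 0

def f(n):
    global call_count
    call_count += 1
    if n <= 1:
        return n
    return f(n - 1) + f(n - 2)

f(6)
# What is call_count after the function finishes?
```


f(6) calls f(5) and f(4); each non-base call branches into two more.
Let C(k) = total number of calls made by f(k), including the call to f(k) itself.
Base cases: C(0) = 1, C(1) = 1
Recurrence: C(k) = 1 + C(k-1) + C(k-2)
  C(2) = 1 + C(1) + C(0) = 1 + 1 + 1 = 3
  C(3) = 1 + C(2) + C(1) = 1 + 3 + 1 = 5
  C(4) = 1 + C(3) + C(2) = 1 + 5 + 3 = 9
  C(5) = 1 + C(4) + C(3) = 1 + 9 + 5 = 15
  C(6) = 1 + C(5) + C(4) = 1 + 15 + 9 = 25
Total calls = C(6) = 25


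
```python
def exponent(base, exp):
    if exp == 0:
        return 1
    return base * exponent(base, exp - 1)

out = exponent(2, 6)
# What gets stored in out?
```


exponent(2, 6)
= 2 * exponent(2, 5)
= 2 * 2 * exponent(2, 4)
= 2 * 2 * 2 * exponent(2, 3)
= 2 * 2 * 2 * 2 * exponent(2, 2)
= 2 * 2 * 2 * 2 * 2 * exponent(2, 1)
= 2 * 2 * 2 * 2 * 2 * 2 * exponent(2, 0)
= 2 * 2 * 2 * 2 * 2 * 2 * 1
= 64


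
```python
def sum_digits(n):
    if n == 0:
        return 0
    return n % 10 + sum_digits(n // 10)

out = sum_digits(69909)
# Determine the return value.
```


sum_digits(69909)
= 9 + sum_digits(6990)
= 9 + 0 + sum_digits(699)
= 9 + 0 + 9 + sum_digits(69)
= 9 + 0 + 9 + 9 + sum_digits(6)
= 9 + 0 + 9 + 9 + 6 + sum_digits(0)
= 9 + 0 + 9 + 9 + 6 + 0
= 33


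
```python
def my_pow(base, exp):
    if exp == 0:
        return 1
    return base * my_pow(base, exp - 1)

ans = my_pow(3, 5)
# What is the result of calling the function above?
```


my_pow(3, 5)
= 3 * my_pow(3, 4)
= 3 * 3 * my_pow(3, 3)
= 3 * 3 * 3 * my_pow(3, 2)
= 3 * 3 * 3 * 3 * my_pow(3, 1)
= 3 * 3 * 3 * 3 * 3 * my_pow(3, 0)
= 3 * 3 * 3 * 3 * 3 * 1
= 243


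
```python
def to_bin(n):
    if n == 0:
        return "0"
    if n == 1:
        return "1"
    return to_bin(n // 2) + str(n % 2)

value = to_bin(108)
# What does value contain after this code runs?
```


to_bin(108)
= to_bin(54) + "0"
= to_bin(27) + "0" + "0"
= to_bin(13) + "1" + "0" + "0"
= to_bin(6) + "1" + "1" + "0" + "0"
= to_bin(3) + "0" + "1" + "1" + "0" + "0"
= to_bin(1) + "1" + "0" + "1" + "1" + "0" + "0"
= "1" + "1" + "0" + "1" + "1" + "0" + "0"
= "1101100"


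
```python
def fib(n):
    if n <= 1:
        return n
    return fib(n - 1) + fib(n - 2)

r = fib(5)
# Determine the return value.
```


fib(5)
= fib(4) + fib(3)
= (fib(3) + fib(2)) + fib(3)
Computing bottom-up: fib(0)=0, fib(1)=1, fib(2)=1, fib(3)=2, fib(4)=3, fib(5)=5
= 5


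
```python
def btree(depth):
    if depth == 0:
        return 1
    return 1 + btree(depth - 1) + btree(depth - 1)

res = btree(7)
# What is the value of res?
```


btree(7)
= 1 + btree(6) + btree(6)
= 1 + 2 * btree(6)
btree(k) = 2^(k+1) - 1
btree(0) = 1
btree(1) = 3
btree(2) = 7
btree(3) = 15
btree(4) = 31
btree(7) = 2^8 - 1 = 255


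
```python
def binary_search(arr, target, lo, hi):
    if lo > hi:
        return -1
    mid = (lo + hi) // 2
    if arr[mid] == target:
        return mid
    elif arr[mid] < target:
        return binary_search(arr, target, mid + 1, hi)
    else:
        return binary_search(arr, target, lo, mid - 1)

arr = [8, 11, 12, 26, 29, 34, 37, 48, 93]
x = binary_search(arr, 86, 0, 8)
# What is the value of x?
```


binary_search(arr, 86, 0, 8)
lo=0, hi=8, mid=4, arr[mid]=29
29 < 86, search right half
lo=5, hi=8, mid=6, arr[mid]=37
37 < 86, search right half
lo=7, hi=8, mid=7, arr[mid]=48
48 < 86, search right half
lo=8, hi=8, mid=8, arr[mid]=93
93 > 86, search left half
lo > hi, target not found, return -1
= -1


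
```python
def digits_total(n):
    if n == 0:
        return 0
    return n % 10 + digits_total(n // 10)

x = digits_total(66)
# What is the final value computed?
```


digits_total(66)
= 6 + digits_total(6)
= 6 + 6 + digits_total(0)
= 6 + 6 + 0
= 12


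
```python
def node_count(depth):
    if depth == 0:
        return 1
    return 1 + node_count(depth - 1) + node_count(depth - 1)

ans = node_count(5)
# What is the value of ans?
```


node_count(5)
= 1 + node_count(4) + node_count(4)
= 1 + 2 * node_count(4)
node_count(k) = 2^(k+1) - 1
node_count(0) = 1
node_count(1) = 3
node_count(2) = 7
node_count(3) = 15
node_count(4) = 31
node_count(5) = 2^6 - 1 = 63


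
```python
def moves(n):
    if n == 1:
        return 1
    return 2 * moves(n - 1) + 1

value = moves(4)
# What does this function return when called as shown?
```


moves(4)
= 2 * moves(3) + 1
= 2 * (2 * moves(2) + 1) + 1
= 2 * (2 * (2 * moves(1) + 1) + 1) + 1
Now compute bottom-up:
moves(1) = 1
moves(2) = 2 * 1 + 1 = 3
moves(3) = 2 * 3 + 1 = 7
moves(4) = 2 * 7 + 1 = 15
= 15


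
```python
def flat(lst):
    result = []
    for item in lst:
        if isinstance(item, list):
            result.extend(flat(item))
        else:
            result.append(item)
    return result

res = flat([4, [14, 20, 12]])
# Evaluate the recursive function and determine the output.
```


flat([4, [14, 20, 12]])
Processing each element:
  4 is not a list -> append 4
  [14, 20, 12] is a list -> flat recursively -> [14, 20, 12]
= [4, 14, 20, 12]
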